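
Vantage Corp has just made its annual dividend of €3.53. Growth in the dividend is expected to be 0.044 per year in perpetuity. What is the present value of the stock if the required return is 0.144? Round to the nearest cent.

€36.85

D₁ = D₀ × (1 + g) = €3.53 × 1.044 = €3.6853
Growing perpetuity: P = D₁ / (r − g) = €3.6853 / (0.144 − 0.044) = €36.85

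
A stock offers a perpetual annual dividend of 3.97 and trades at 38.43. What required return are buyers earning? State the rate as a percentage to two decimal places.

P = C/r ⇒ r = C/P = 3.97/38.43 = 0.103305

10.33%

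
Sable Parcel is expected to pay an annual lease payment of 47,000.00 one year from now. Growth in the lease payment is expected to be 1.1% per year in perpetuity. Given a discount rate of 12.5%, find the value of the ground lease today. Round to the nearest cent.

412280.70

Growing perpetuity: P = D₁ / (r − g) = 47,000.0000 / (0.125 − 0.011) = 412,280.70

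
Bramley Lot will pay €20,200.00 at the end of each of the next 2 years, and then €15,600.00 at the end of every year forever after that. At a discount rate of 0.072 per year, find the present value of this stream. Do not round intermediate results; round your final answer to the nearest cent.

€224960.55

PV of 2-year annuity: €20,200.00 × [1 − (1+0.072)^−2] / 0.072 = 36420.97349
Perpetuity value at year 2: €15,600.00 / 0.072 = 216666.66667
PV of perpetuity: 216666.66667 / (1+0.072)^2 = 188539.57823
Total PV = 36420.97349 + 188539.57823 = 224960.55172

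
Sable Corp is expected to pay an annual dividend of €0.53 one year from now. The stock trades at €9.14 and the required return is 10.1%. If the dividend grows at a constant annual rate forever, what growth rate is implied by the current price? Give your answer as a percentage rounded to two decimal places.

P = D₁/(r−g) ⇒ g = r − D₁/P = 0.101 − €0.53/€9.14 = 0.043013

4.30%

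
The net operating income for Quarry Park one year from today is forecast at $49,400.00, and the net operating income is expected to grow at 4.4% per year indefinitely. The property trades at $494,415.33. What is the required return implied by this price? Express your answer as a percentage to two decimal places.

14.39%

P = D₁/(r − g) ⇒ r = D₁/P + g = $49,400.0000/$494,415.33 + 0.044 = 0.099916 + 0.044 = 0.143916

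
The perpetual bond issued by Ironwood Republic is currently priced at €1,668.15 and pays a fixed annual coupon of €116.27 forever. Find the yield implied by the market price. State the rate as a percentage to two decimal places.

P = C/r ⇒ r = C/P = €116.27/€1,668.15 = 0.069700

6.97%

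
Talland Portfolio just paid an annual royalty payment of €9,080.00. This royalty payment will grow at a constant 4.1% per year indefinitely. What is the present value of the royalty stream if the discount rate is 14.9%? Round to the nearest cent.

D₁ = D₀ × (1 + g) = €9,080.00 × 1.041 = €9,452.2800
Growing perpetuity: P = D₁ / (r − g) = €9,452.2800 / (0.149 − 0.041) = €87,521.11

€87521.11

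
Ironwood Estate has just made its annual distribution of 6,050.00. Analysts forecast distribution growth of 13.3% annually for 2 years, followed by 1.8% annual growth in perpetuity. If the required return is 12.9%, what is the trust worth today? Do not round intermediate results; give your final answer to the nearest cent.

68043.83

D_1 = 6854.65000
D_2 = 7766.31845
Terminal value at year 2: TV = D_2×(1+g_2)/(r−g_2) = 7906.11218/0.111 = 71226.23587
P_0 = D_1/(1+r)^1 + D_2/(1+r)^2 + TV/(1+r)^2
    = 6071.43490 + 6092.94574 + 55879.44831 = 68043.82895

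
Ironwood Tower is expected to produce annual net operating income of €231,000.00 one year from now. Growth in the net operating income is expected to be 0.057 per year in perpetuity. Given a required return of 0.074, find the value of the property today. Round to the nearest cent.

Growing perpetuity: P = D₁ / (r − g) = €231,000.0000 / (0.074 − 0.057) = €13,588,235.29

€13588235.29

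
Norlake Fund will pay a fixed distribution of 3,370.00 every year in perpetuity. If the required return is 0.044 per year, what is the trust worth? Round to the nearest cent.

76590.91

Level perpetuity: PV = C / r = 3,370.00 / 0.044 = 76,590.91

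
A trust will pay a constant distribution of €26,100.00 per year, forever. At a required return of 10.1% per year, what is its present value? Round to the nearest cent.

€258415.84

Level perpetuity: PV = C / r = €26,100.00 / 0.101 = €258,415.84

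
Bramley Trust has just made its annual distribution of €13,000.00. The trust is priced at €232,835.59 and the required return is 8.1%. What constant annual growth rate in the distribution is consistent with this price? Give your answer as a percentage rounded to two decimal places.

2.38%

P = D₀(1+g)/(r−g) ⇒ P(r−g) = D₀(1+g) ⇒ g(P+D₀) = P·r − D₀
g = (P·r − D₀)/(P + D₀) = (€232,835.59×0.081 − €13,000.00) / (€232,835.59 + €13,000.00) = 0.023836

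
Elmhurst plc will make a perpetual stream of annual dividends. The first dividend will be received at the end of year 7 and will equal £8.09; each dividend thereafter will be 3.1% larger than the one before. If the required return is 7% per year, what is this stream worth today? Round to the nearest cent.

£138.22

Value at end of year 6: C₁ / (r − g) = £8.09 / (0.07 − 0.031) = £207.4359
Discount to today: PV = £207.4359 / (1 + 0.07)^6 = £207.4359 / 1.500730 = £138.22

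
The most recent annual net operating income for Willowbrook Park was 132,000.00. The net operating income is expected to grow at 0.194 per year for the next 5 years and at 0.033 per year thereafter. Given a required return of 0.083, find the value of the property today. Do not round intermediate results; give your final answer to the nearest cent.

5334941.34

D_1 = 157608.00000
D_2 = 188183.95200
D_3 = 224691.63869
D_4 = 268281.81659
D_5 = 320328.48901
Terminal value at year 5: TV = D_5×(1+g_2)/(r−g_2) = 330899.32915/0.05 = 6617986.58300
P_0 = D_1/(1+r)^1 + D_2/(1+r)^2 + D_3/(1+r)^3 + D_4/(1+r)^4 + D_5/(1+r)^5 + TV/(1+r)^5
    = 145529.08587 + 160444.80936 + 176889.29120 + 195019.21855 + 215007.33791 + 4442051.60115 = 5334941.34404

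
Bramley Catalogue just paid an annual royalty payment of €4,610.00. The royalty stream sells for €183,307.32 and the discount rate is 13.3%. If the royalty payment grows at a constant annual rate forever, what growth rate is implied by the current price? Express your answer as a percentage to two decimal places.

P = D₀(1+g)/(r−g) ⇒ P(r−g) = D₀(1+g) ⇒ g(P+D₀) = P·r − D₀
g = (P·r − D₀)/(P + D₀) = (€183,307.32×0.133 − €4,610.00) / (€183,307.32 + €4,610.00) = 0.105205

10.52%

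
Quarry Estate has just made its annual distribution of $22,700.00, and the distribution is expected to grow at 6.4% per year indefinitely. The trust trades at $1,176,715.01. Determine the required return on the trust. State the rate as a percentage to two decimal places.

D₁ = $22,700.00 × 1.064 = $24,152.8000
P = D₁/(r − g) ⇒ r = D₁/P + g = $24,152.8000/$1,176,715.01 + 0.064 = 0.020526 + 0.064 = 0.084526

8.45%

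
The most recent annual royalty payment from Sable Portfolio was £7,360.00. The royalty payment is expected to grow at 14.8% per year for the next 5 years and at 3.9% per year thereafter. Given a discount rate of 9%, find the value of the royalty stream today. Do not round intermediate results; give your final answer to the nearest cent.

£237420.50

D_1 = 8449.28000
D_2 = 9699.77344
D_3 = 11135.33991
D_4 = 12783.37022
D_5 = 14675.30901
Terminal value at year 5: TV = D_5×(1+g_2)/(r−g_2) = 15247.64606/0.051 = 298973.45213
P_0 = D_1/(1+r)^1 + D_2/(1+r)^2 + D_3/(1+r)^3 + D_4/(1+r)^4 + D_5/(1+r)^5 + TV/(1+r)^5
    = 7751.63303 + 8164.10524 + 8598.52552 + 9056.06174 + 9537.94393 + 194312.23021 = 237420.49968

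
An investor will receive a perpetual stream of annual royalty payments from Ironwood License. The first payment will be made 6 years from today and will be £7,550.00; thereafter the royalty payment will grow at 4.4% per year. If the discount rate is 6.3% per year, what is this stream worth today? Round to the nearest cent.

£292770.31

Value at end of year 5: C₁ / (r − g) = £7,550.00 / (0.063 − 0.044) = £397,368.4211
Discount to today: PV = £397,368.4211 / (1 + 0.063)^5 = £397,368.4211 / 1.357270 = £292,770.31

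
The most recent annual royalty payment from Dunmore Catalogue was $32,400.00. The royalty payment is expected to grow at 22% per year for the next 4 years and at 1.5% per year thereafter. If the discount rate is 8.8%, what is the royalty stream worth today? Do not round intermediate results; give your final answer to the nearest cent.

$886190.57

D_1 = 39528.00000
D_2 = 48224.16000
D_3 = 58833.47520
D_4 = 71776.83974
Terminal value at year 4: TV = D_4×(1+g_2)/(r−g_2) = 72853.49234/0.073 = 997993.04576
P_0 = D_1/(1+r)^1 + D_2/(1+r)^2 + D_3/(1+r)^3 + D_4/(1+r)^4 + TV/(1+r)^4
    = 36330.88235 + 40738.67323 + 45681.23285 + 51223.44124 + 712216.34057 = 886190.57024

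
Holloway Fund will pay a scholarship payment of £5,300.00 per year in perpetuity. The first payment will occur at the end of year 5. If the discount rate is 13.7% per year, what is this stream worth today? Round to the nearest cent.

£23148.00

Value at end of year 4: C / r = £5,300.00 / 0.137 = £38,686.1314
Discount to today: PV = £38,686.1314 / (1 + 0.137)^4 = £38,686.1314 / 1.671252 = £23,148.00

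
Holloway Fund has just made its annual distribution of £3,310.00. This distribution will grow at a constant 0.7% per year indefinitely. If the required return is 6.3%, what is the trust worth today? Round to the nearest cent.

D₁ = D₀ × (1 + g) = £3,310.00 × 1.007 = £3,333.1700
Growing perpetuity: P = D₁ / (r − g) = £3,333.1700 / (0.063 − 0.007) = £59,520.89

£59520.89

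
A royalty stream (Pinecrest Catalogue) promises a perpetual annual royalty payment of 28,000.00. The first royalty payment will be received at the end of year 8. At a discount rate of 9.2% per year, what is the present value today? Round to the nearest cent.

164365.91

Value at end of year 7: C / r = 28,000.00 / 0.092 = 304,347.8261
Discount to today: PV = 304,347.8261 / (1 + 0.092)^7 = 304,347.8261 / 1.851648 = 164,365.91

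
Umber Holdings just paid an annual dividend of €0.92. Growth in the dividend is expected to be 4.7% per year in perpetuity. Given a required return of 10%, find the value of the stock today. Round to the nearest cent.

D₁ = D₀ × (1 + g) = €0.92 × 1.047 = €0.9632
Growing perpetuity: P = D₁ / (r − g) = €0.9632 / (0.1 − 0.047) = €18.17

€18.17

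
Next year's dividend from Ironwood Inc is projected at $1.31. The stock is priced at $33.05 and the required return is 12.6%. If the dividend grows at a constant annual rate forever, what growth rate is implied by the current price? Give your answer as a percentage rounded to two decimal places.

8.64%

P = D₁/(r−g) ⇒ g = r − D₁/P = 0.126 − $1.31/$33.05 = 0.086363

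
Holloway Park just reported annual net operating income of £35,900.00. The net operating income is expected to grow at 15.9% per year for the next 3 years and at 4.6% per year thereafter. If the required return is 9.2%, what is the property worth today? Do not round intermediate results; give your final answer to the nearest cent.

£1097466.77

D_1 = 41608.10000
D_2 = 48223.78790
D_3 = 55891.37018
Terminal value at year 3: TV = D_3×(1+g_2)/(r−g_2) = 58462.37320/0.046 = 1270921.15661
P_0 = D_1/(1+r)^1 + D_2/(1+r)^2 + D_3/(1+r)^3 + TV/(1+r)^3
    = 38102.65568 + 40440.45598 + 42921.69275 + 976001.96988 = 1097466.77429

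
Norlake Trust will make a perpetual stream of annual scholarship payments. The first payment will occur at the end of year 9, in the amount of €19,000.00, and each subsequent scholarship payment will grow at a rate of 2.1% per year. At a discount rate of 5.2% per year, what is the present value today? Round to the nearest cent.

€408569.54

Value at end of year 8: C₁ / (r − g) = €19,000.00 / (0.052 − 0.021) = €612,903.2258
Discount to today: PV = €612,903.2258 / (1 + 0.052)^8 = €612,903.2258 / 1.500120 = €408,569.54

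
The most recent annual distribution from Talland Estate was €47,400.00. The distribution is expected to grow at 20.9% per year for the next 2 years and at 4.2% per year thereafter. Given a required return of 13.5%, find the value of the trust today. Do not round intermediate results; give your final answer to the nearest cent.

D_1 = 57306.60000
D_2 = 69283.67940
Terminal value at year 2: TV = D_2×(1+g_2)/(r−g_2) = 72193.59393/0.093 = 776275.20360
P_0 = D_1/(1+r)^1 + D_2/(1+r)^2 + TV/(1+r)^2
    = 50490.39648 + 53782.28136 + 602592.87283 = 706865.55066

€706865.55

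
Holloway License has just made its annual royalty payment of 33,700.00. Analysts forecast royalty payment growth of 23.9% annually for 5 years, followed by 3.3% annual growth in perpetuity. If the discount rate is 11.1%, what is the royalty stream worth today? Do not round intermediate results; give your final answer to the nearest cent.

D_1 = 41754.30000
D_2 = 51733.57770
D_3 = 64097.90277
D_4 = 79417.30153
D_5 = 98398.03660
Terminal value at year 5: TV = D_5×(1+g_2)/(r−g_2) = 101645.17181/0.078 = 1303143.22829
P_0 = D_1/(1+r)^1 + D_2/(1+r)^2 + D_3/(1+r)^3 + D_4/(1+r)^4 + D_5/(1+r)^5 + TV/(1+r)^5
    = 37582.62826 + 41912.58003 + 46741.39213 + 52126.53902 + 58132.11688 + 769877.90684 = 1006373.16318

1006373.16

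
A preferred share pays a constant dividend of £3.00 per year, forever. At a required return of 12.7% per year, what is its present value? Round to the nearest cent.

Level perpetuity: PV = C / r = £3.00 / 0.127 = £23.62

£23.62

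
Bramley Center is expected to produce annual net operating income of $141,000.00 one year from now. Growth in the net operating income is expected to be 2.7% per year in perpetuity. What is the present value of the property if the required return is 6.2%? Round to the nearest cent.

$4028571.43

Growing perpetuity: P = D₁ / (r − g) = $141,000.0000 / (0.062 − 0.027) = $4,028,571.43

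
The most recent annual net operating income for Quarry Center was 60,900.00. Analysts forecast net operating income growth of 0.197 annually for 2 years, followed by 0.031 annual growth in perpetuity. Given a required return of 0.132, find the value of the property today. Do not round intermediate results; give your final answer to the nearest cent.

827595.91

D_1 = 72897.30000
D_2 = 87258.06810
Terminal value at year 2: TV = D_2×(1+g_2)/(r−g_2) = 89963.06821/0.101 = 890723.44763
P_0 = D_1/(1+r)^1 + D_2/(1+r)^2 + TV/(1+r)^2
    = 64396.90813 + 68094.61045 + 695104.38983 = 827595.90841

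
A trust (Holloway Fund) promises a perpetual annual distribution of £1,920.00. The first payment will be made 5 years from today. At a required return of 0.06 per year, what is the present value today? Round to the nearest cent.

Value at end of year 4: C / r = £1,920.00 / 0.06 = £32,000.0000
Discount to today: PV = £32,000.0000 / (1 + 0.06)^4 = £32,000.0000 / 1.262477 = £25,347.00

£25347.00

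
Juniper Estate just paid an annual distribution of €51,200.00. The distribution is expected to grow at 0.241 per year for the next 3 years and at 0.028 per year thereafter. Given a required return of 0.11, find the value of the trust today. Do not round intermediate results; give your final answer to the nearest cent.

D_1 = 63539.20000
D_2 = 78852.14720
D_3 = 97855.51468
Terminal value at year 3: TV = D_3×(1+g_2)/(r−g_2) = 100595.46909/0.082 = 1226774.01325
P_0 = D_1/(1+r)^1 + D_2/(1+r)^2 + D_3/(1+r)^3 + TV/(1+r)^3
    = 57242.52252 + 63998.17158 + 71551.10894 + 897006.58529 = 1089798.38833

€1089798.39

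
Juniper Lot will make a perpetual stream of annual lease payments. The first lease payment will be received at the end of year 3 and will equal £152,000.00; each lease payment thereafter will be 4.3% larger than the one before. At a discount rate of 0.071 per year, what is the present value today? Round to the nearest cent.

£4732674.27

Value at end of year 2: C₁ / (r − g) = £152,000.00 / (0.071 − 0.043) = £5,428,571.4286
Discount to today: PV = £5,428,571.4286 / (1 + 0.071)^2 = £5,428,571.4286 / 1.147041 = £4,732,674.27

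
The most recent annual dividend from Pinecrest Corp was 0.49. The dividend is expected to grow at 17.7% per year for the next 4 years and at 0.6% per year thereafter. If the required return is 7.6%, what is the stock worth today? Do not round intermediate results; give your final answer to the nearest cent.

D_1 = 0.57673
D_2 = 0.67881
D_3 = 0.79896
D_4 = 0.94038
Terminal value at year 4: TV = D_4×(1+g_2)/(r−g_2) = 0.94602/0.07 = 13.51456
P_0 = D_1/(1+r)^1 + D_2/(1+r)^2 + D_3/(1+r)^3 + D_4/(1+r)^4 + TV/(1+r)^4
    = 0.53599 + 0.58631 + 0.64134 + 0.70154 + 10.08214 = 12.54732

12.55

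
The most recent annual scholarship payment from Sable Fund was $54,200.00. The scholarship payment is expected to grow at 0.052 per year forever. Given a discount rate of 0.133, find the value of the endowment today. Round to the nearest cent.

D₁ = D₀ × (1 + g) = $54,200.00 × 1.052 = $57,018.4000
Growing perpetuity: P = D₁ / (r − g) = $57,018.4000 / (0.133 − 0.052) = $703,930.86

$703930.86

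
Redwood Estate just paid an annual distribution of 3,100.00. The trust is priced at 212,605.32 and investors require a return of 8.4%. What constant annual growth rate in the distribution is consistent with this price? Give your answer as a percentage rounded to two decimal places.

P = D₀(1+g)/(r−g) ⇒ P(r−g) = D₀(1+g) ⇒ g(P+D₀) = P·r − D₀
g = (P·r − D₀)/(P + D₀) = (212,605.32×0.084 − 3,100.00) / (212,605.32 + 3,100.00) = 0.068421

6.84%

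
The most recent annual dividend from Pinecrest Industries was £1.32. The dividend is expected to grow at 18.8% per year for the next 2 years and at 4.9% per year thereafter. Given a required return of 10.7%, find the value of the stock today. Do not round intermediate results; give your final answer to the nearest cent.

£30.43

D_1 = 1.56816
D_2 = 1.86297
Terminal value at year 2: TV = D_2×(1+g_2)/(r−g_2) = 1.95426/0.058 = 33.69413
P_0 = D_1/(1+r)^1 + D_2/(1+r)^2 + TV/(1+r)^2
    = 1.41659 + 1.52024 + 27.49534 = 30.43216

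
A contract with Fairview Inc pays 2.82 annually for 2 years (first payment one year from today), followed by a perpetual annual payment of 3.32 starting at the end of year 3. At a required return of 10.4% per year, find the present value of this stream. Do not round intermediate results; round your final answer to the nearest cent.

PV of 2-year annuity: 2.82 × [1 − (1+0.104)^−2] / 0.104 = 4.86807
Perpetuity value at year 2: 3.32 / 0.104 = 31.92308
PV of perpetuity: 31.92308 / (1+0.104)^2 = 26.19188
Total PV = 4.86807 + 26.19188 = 31.05994

31.06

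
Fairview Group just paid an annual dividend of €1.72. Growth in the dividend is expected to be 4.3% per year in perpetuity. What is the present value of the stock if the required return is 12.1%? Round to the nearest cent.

D₁ = D₀ × (1 + g) = €1.72 × 1.043 = €1.7940
Growing perpetuity: P = D₁ / (r − g) = €1.7940 / (0.121 − 0.043) = €23.00

€23.00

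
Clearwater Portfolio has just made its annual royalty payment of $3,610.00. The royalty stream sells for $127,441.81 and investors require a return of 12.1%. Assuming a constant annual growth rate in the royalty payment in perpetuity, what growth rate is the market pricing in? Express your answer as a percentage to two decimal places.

9.01%

P = D₀(1+g)/(r−g) ⇒ P(r−g) = D₀(1+g) ⇒ g(P+D₀) = P·r − D₀
g = (P·r − D₀)/(P + D₀) = ($127,441.81×0.121 − $3,610.00) / ($127,441.81 + $3,610.00) = 0.090121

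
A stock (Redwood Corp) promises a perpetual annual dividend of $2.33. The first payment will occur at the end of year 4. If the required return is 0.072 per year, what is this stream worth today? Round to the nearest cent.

Value at end of year 3: C / r = $2.33 / 0.072 = $32.3611
Discount to today: PV = $32.3611 / (1 + 0.072)^3 = $32.3611 / 1.231925 = $26.27

$26.27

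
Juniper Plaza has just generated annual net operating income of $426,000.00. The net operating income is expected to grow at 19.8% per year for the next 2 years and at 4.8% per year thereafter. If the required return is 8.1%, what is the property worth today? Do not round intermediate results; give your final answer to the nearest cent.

$17611033.22

D_1 = 510348.00000
D_2 = 611396.90400
Terminal value at year 2: TV = D_2×(1+g_2)/(r−g_2) = 640743.95539/0.033 = 19416483.49673
P_0 = D_1/(1+r)^1 + D_2/(1+r)^2 + TV/(1+r)^2
    = 472107.30805 + 523204.95379 + 16615720.95657 = 17611033.21840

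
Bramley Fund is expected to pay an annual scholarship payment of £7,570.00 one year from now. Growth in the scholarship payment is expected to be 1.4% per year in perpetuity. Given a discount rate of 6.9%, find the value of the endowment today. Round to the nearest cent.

£137636.36

Growing perpetuity: P = D₁ / (r − g) = £7,570.0000 / (0.069 − 0.014) = £137,636.36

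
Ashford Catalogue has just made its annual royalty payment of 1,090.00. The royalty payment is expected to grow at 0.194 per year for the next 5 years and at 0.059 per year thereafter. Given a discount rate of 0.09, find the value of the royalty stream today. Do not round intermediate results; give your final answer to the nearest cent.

D_1 = 1301.46000
D_2 = 1553.94324
D_3 = 1855.40823
D_4 = 2215.35742
D_5 = 2645.13677
Terminal value at year 5: TV = D_5×(1+g_2)/(r−g_2) = 2801.19983/0.031 = 90361.28498
P_0 = D_1/(1+r)^1 + D_2/(1+r)^2 + D_3/(1+r)^3 + D_4/(1+r)^4 + D_5/(1+r)^5 + TV/(1+r)^5
    = 1194.00000 + 1307.92294 + 1432.71558 + 1569.41505 + 1719.15740 + 58728.63522 = 65951.84619

65951.85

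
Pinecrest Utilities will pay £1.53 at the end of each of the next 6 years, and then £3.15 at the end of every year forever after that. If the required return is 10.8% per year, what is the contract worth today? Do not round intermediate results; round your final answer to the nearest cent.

£22.27

PV of 6-year annuity: £1.53 × [1 − (1+0.108)^−6] / 0.108 = 6.51019
Perpetuity value at year 6: £3.15 / 0.108 = 29.16667
PV of perpetuity: 29.16667 / (1+0.108)^6 = 15.76334
Total PV = 6.51019 + 15.76334 = 22.27353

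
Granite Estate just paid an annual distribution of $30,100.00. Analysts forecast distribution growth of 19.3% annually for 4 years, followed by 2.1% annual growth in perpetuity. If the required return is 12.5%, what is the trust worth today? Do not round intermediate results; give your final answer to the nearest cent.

$513416.36

D_1 = 35909.30000
D_2 = 42839.79490
D_3 = 51107.87532
D_4 = 60971.69525
Terminal value at year 4: TV = D_4×(1+g_2)/(r−g_2) = 62252.10085/0.104 = 598577.89281
P_0 = D_1/(1+r)^1 + D_2/(1+r)^2 + D_3/(1+r)^3 + D_4/(1+r)^4 + TV/(1+r)^4
    = 31919.37778 + 33848.72683 + 35894.69432 + 38064.32918 + 373689.23166 = 513416.35978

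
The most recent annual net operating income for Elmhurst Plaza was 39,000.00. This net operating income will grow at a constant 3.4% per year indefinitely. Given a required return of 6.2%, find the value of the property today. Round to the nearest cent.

D₁ = D₀ × (1 + g) = 39,000.00 × 1.034 = 40,326.0000
Growing perpetuity: P = D₁ / (r − g) = 40,326.0000 / (0.062 − 0.034) = 1,440,214.29

1440214.29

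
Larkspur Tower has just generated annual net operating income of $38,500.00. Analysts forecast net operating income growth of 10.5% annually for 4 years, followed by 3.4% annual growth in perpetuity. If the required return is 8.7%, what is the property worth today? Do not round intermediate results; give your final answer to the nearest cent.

$962596.23

D_1 = 42542.50000
D_2 = 47009.46250
D_3 = 51945.45606
D_4 = 57399.72895
Terminal value at year 4: TV = D_4×(1+g_2)/(r−g_2) = 59351.31973/0.053 = 1119836.22138
P_0 = D_1/(1+r)^1 + D_2/(1+r)^2 + D_3/(1+r)^3 + D_4/(1+r)^4 + TV/(1+r)^4
    = 39137.53450 + 39785.62615 + 40444.44976 + 41114.18306 + 802114.43934 = 962596.23281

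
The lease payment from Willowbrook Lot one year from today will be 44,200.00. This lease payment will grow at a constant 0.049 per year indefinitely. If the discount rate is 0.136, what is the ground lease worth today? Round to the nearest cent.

508045.98

Growing perpetuity: P = D₁ / (r − g) = 44,200.0000 / (0.136 − 0.049) = 508,045.98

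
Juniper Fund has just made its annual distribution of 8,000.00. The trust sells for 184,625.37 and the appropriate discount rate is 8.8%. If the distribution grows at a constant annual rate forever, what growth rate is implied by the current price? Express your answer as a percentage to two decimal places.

P = D₀(1+g)/(r−g) ⇒ P(r−g) = D₀(1+g) ⇒ g(P+D₀) = P·r − D₀
g = (P·r − D₀)/(P + D₀) = (184,625.37×0.088 − 8,000.00) / (184,625.37 + 8,000.00) = 0.042814

4.28%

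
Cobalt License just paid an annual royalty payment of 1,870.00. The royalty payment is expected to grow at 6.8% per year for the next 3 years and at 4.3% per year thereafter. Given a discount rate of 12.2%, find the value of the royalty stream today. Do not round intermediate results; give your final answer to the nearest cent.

26379.98

D_1 = 1997.16000
D_2 = 2132.96688
D_3 = 2278.00863
Terminal value at year 3: TV = D_3×(1+g_2)/(r−g_2) = 2375.96300/0.079 = 30075.48100
P_0 = D_1/(1+r)^1 + D_2/(1+r)^2 + D_3/(1+r)^3 + TV/(1+r)^3
    = 1780.00000 + 1694.33155 + 1612.78618 + 21292.86061 = 26379.97834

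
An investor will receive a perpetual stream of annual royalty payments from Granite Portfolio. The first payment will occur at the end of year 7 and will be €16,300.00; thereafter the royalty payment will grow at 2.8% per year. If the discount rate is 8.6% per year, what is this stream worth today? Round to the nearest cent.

€171309.19

Value at end of year 6: C₁ / (r − g) = €16,300.00 / (0.086 − 0.028) = €281,034.4828
Discount to today: PV = €281,034.4828 / (1 + 0.086)^6 = €281,034.4828 / 1.640510 = €171,309.19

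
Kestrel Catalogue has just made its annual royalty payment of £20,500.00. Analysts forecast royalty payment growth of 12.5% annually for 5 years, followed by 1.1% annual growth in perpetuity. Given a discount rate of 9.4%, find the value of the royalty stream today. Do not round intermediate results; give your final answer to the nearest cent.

£398695.83

D_1 = 23062.50000
D_2 = 25945.31250
D_3 = 29188.47656
D_4 = 32837.03613
D_5 = 36941.66565
Terminal value at year 5: TV = D_5×(1+g_2)/(r−g_2) = 37348.02397/0.083 = 449976.19243
P_0 = D_1/(1+r)^1 + D_2/(1+r)^2 + D_3/(1+r)^3 + D_4/(1+r)^4 + D_5/(1+r)^5 + TV/(1+r)^5
    = 21080.89580 + 21678.25207 + 22292.53527 + 22924.22502 + 23573.81458 + 287146.10292 = 398695.82567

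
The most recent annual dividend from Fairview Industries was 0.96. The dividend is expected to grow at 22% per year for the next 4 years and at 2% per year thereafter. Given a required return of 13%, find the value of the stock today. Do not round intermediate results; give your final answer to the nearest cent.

16.76

D_1 = 1.17120
D_2 = 1.42886
D_3 = 1.74321
D_4 = 2.12672
Terminal value at year 4: TV = D_4×(1+g_2)/(r−g_2) = 2.16926/0.11 = 19.72051
P_0 = D_1/(1+r)^1 + D_2/(1+r)^2 + D_3/(1+r)^3 + D_4/(1+r)^4 + TV/(1+r)^4
    = 1.03646 + 1.11901 + 1.20813 + 1.30436 + 12.09496 = 16.76292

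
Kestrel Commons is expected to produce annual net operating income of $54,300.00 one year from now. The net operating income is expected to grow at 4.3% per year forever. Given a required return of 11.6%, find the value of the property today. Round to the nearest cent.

Growing perpetuity: P = D₁ / (r − g) = $54,300.0000 / (0.116 − 0.043) = $743,835.62

$743835.62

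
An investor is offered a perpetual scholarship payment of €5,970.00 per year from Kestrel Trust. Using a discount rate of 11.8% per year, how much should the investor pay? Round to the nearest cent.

Level perpetuity: PV = C / r = €5,970.00 / 0.118 = €50,593.22

€50593.22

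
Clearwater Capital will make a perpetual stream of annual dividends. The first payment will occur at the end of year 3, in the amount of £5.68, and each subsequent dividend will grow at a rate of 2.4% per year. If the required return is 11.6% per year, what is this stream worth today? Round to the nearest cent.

£49.57

Value at end of year 2: C₁ / (r − g) = £5.68 / (0.116 − 0.024) = £61.7391
Discount to today: PV = £61.7391 / (1 + 0.116)^2 = £61.7391 / 1.245456 = £49.57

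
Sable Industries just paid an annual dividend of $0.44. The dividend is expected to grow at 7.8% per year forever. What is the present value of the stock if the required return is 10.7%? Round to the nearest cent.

D₁ = D₀ × (1 + g) = $0.44 × 1.078 = $0.4743
Growing perpetuity: P = D₁ / (r − g) = $0.4743 / (0.107 − 0.078) = $16.36

$16.36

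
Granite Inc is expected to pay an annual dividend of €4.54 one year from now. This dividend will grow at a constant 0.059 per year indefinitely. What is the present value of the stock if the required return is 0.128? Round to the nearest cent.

Growing perpetuity: P = D₁ / (r − g) = €4.5400 / (0.128 − 0.059) = €65.80

€65.80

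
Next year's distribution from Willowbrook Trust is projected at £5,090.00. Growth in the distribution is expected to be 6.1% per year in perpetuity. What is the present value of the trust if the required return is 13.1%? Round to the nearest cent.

£72714.29

Growing perpetuity: P = D₁ / (r − g) = £5,090.0000 / (0.131 − 0.061) = £72,714.29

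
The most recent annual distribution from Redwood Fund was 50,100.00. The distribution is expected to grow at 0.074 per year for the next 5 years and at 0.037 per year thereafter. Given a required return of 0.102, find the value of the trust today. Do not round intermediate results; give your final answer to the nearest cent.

934815.71

D_1 = 53807.40000
D_2 = 57789.14760
D_3 = 62065.54452
D_4 = 66658.39482
D_5 = 71591.11603
Terminal value at year 5: TV = D_5×(1+g_2)/(r−g_2) = 74239.98733/0.065 = 1142153.65118
P_0 = D_1/(1+r)^1 + D_2/(1+r)^2 + D_3/(1+r)^3 + D_4/(1+r)^4 + D_5/(1+r)^5 + TV/(1+r)^5
    = 48827.04174 + 47586.42725 + 46377.33473 + 45198.96324 + 44050.53224 + 702775.41430 = 934815.71350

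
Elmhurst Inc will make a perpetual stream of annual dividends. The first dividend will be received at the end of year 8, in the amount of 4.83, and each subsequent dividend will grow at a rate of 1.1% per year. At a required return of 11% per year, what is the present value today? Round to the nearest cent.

23.50

Value at end of year 7: C₁ / (r − g) = 4.83 / (0.11 − 0.011) = 48.7879
Discount to today: PV = 48.7879 / (1 + 0.11)^7 = 48.7879 / 2.076160 = 23.50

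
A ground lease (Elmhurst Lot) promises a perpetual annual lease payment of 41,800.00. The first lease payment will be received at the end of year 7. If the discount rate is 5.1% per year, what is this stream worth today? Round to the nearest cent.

608120.73

Value at end of year 6: C / r = 41,800.00 / 0.051 = 819,607.8431
Discount to today: PV = 819,607.8431 / (1 + 0.051)^6 = 819,607.8431 / 1.347772 = 608,120.73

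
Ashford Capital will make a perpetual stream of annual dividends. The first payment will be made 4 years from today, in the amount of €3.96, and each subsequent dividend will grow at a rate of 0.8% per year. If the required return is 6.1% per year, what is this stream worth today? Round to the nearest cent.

Value at end of year 3: C₁ / (r − g) = €3.96 / (0.061 − 0.008) = €74.7170
Discount to today: PV = €74.7170 / (1 + 0.061)^3 = €74.7170 / 1.194390 = €62.56

€62.56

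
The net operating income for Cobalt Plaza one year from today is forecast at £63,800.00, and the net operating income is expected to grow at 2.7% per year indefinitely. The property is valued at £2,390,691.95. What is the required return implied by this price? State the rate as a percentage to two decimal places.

P = D₁/(r − g) ⇒ r = D₁/P + g = £63,800.0000/£2,390,691.95 + 0.027 = 0.026687 + 0.027 = 0.053687

5.37%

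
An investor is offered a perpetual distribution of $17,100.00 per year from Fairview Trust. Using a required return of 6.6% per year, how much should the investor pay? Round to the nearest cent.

Level perpetuity: PV = C / r = $17,100.00 / 0.066 = $259,090.91

$259090.91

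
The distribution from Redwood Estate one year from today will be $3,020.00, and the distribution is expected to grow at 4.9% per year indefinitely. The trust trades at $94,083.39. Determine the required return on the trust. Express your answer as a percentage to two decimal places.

8.11%

P = D₁/(r − g) ⇒ r = D₁/P + g = $3,020.0000/$94,083.39 + 0.049 = 0.032099 + 0.049 = 0.081099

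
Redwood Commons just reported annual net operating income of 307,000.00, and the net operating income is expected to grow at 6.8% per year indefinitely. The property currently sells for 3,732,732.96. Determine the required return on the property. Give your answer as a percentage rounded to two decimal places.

15.58%

D₁ = 307,000.00 × 1.068 = 327,876.0000
P = D₁/(r − g) ⇒ r = D₁/P + g = 327,876.0000/3,732,732.96 + 0.068 = 0.087838 + 0.068 = 0.155838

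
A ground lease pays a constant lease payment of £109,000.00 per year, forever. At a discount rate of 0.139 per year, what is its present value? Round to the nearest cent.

£784172.66

Level perpetuity: PV = C / r = £109,000.00 / 0.139 = £784,172.66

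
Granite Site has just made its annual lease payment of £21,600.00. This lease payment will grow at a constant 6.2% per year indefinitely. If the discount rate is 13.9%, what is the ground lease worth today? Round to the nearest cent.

£297911.69

D₁ = D₀ × (1 + g) = £21,600.00 × 1.062 = £22,939.2000
Growing perpetuity: P = D₁ / (r − g) = £22,939.2000 / (0.139 − 0.062) = £297,911.69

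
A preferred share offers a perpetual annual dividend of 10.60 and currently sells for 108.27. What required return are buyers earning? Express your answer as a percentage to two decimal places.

P = C/r ⇒ r = C/P = 10.60/108.27 = 0.097903

9.79%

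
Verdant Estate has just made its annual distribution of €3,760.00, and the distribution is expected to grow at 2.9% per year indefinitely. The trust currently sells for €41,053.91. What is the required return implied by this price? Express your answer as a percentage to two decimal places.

12.32%

D₁ = €3,760.00 × 1.029 = €3,869.0400
P = D₁/(r − g) ⇒ r = D₁/P + g = €3,869.0400/€41,053.91 + 0.029 = 0.094243 + 0.029 = 0.123243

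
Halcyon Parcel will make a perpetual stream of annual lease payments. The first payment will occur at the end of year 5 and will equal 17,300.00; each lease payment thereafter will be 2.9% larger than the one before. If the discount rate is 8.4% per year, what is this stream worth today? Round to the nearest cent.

227806.59

Value at end of year 4: C₁ / (r − g) = 17,300.00 / (0.084 − 0.029) = 314,545.4545
Discount to today: PV = 314,545.4545 / (1 + 0.084)^4 = 314,545.4545 / 1.380757 = 227,806.59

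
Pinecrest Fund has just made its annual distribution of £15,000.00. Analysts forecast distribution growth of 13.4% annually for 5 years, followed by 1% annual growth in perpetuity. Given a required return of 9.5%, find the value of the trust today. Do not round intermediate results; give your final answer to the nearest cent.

D_1 = 17010.00000
D_2 = 19289.34000
D_3 = 21874.11156
D_4 = 24805.24251
D_5 = 28129.14501
Terminal value at year 5: TV = D_5×(1+g_2)/(r−g_2) = 28410.43646/0.085 = 334240.42889
P_0 = D_1/(1+r)^1 + D_2/(1+r)^2 + D_3/(1+r)^3 + D_4/(1+r)^4 + D_5/(1+r)^5 + TV/(1+r)^5
    = 15534.24658 + 16087.52111 + 16660.50131 + 17253.88903 + 17868.41111 + 212318.76728 = 295723.33643

£295723.34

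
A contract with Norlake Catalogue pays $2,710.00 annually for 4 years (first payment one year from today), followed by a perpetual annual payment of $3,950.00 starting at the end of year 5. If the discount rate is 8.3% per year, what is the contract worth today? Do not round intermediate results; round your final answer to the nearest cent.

$43510.60

PV of 4-year annuity: $2,710.00 × [1 − (1+0.083)^−4] / 0.083 = 8916.25079
Perpetuity value at year 4: $3,950.00 / 0.083 = 47590.36145
PV of perpetuity: 47590.36145 / (1+0.083)^4 = 34594.35014
Total PV = 8916.25079 + 34594.35014 = 43510.60094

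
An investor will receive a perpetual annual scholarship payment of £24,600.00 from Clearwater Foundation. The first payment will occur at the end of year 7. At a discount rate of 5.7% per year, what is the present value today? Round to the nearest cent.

Value at end of year 6: C / r = £24,600.00 / 0.057 = £431,578.9474
Discount to today: PV = £431,578.9474 / (1 + 0.057)^6 = £431,578.9474 / 1.394601 = £309,464.14

£309464.14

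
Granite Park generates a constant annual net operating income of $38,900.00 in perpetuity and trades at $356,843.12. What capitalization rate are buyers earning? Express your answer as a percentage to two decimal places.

10.90%

P = C/r ⇒ r = C/P = $38,900.00/$356,843.12 = 0.109011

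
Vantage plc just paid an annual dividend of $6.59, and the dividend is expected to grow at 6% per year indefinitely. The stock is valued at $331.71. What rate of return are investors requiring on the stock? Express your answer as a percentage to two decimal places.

D₁ = $6.59 × 1.06 = $6.9854
P = D₁/(r − g) ⇒ r = D₁/P + g = $6.9854/$331.71 + 0.06 = 0.021059 + 0.06 = 0.081059

8.11%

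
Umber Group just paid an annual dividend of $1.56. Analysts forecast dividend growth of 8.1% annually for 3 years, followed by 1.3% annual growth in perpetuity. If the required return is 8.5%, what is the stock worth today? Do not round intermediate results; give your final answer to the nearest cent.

$26.35

D_1 = 1.68636
D_2 = 1.82296
D_3 = 1.97061
Terminal value at year 3: TV = D_3×(1+g_2)/(r−g_2) = 1.99623/0.072 = 27.72545
P_0 = D_1/(1+r)^1 + D_2/(1+r)^2 + D_3/(1+r)^3 + TV/(1+r)^3
    = 1.55425 + 1.54852 + 1.54281 + 21.70648 = 26.35206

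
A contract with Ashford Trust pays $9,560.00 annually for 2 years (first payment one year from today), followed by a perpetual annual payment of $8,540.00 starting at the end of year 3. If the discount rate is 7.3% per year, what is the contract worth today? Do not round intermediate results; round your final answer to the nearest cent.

PV of 2-year annuity: $9,560.00 × [1 − (1+0.073)^−2] / 0.073 = 17213.04684
Perpetuity value at year 2: $8,540.00 / 0.073 = 116986.30137
PV of perpetuity: 116986.30137 / (1+0.073)^2 = 101609.79300
Total PV = 17213.04684 + 101609.79300 = 118822.83984

$118822.84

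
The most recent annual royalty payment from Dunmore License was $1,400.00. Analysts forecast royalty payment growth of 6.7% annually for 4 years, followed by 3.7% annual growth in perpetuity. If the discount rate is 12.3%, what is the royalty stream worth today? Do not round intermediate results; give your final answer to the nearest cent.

D_1 = 1493.80000
D_2 = 1593.88460
D_3 = 1700.67487
D_4 = 1814.62008
Terminal value at year 4: TV = D_4×(1+g_2)/(r−g_2) = 1881.76103/0.086 = 21880.94218
P_0 = D_1/(1+r)^1 + D_2/(1+r)^2 + D_3/(1+r)^3 + D_4/(1+r)^4 + TV/(1+r)^4
    = 1330.18700 + 1263.85532 + 1200.83137 + 1140.95020 + 13757.73670 = 18693.56059

$18693.56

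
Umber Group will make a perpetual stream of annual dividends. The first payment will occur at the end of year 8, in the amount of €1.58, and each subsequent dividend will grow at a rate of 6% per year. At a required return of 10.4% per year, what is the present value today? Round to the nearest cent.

€17.96

Value at end of year 7: C₁ / (r − g) = €1.58 / (0.104 − 0.06) = €35.9091
Discount to today: PV = €35.9091 / (1 + 0.104)^7 = €35.9091 / 1.998865 = €17.96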